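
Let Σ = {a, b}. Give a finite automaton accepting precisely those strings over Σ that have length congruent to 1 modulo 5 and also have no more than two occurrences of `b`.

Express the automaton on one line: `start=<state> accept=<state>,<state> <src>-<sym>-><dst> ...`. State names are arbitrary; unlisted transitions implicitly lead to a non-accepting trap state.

start=q0 accept=q1,q2,q17 q0-a->q1 q0-b->q2 q1-a->q3 q1-b->q4 q2-a->q4 q2-b->q5 q3-a->q6 q3-b->q7 q4-a->q7 q4-b->q8 q5-a->q8 q5-b->q9 q6-a->q10 q6-b->q11 q7-a->q11 q7-b->q12 q8-a->q12 q8-b->q13 q9-a->q13 q9-b->q13 q10-a->q0 q10-b->q14 q11-a->q14 q11-b->q15 q12-a->q15 q12-b->q16 q13-a->q16 q13-b->q16 q14-a->q2 q14-b->q17 q15-a->q17 q15-b->q18 q16-a->q18 q16-b->q18 q17-a->q5 q17-b->q19 q18-a->q19 q18-b->q19 q19-a->q9 q19-b->q9

Run two small machines in parallel and take their product. The first has 5 states tracking the input length modulo 5; the second has 4 states tracking the count of `b`s, saturating at 3. A product state is a pair (one from each), accepting exactly when both do.
With 20 states:
          a    b  
>  q0     q1   q2 
 * q1     q3   q4 
 * q2     q4   q5 
   q3     q6   q7 
   q4     q7   q8 
   q5     q8   q9 
   q6    q10  q11 
   q7    q11  q12 
   q8    q12  q13 
   q9    q13  q13 
   q10    q0  q14 
   q11   q14  q15 
   q12   q15  q16 
   q13   q16  q16 
   q14    q2  q17 
   q15   q17  q18 
   q16   q18  q18 
 * q17    q5  q19 
   q18   q19  q19 
   q19    q9   q9 
(> = start, * = accepting)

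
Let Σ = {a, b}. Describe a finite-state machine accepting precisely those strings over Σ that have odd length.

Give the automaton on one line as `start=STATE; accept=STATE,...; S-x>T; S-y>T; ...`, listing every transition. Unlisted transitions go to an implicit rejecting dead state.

Only the length mod 2 matters, so use a 2-cycle: from any state, every input symbol moves to the next state, wrapping q1 back to q0. Mark q1 accepting.
A 2-state machine:
        a   b  
>  q0   q1  q1 
 * q1   q0  q0 
(> = start, * = accepting)

start=q0; accept=q1; q0-a>q1; q0-b>q1; q1-a>q0; q1-b>q0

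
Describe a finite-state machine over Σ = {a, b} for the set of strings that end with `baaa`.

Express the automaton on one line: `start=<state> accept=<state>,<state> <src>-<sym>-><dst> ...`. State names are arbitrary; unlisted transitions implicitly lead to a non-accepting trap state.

start=q0 accept=q4 q0-a->q0 q0-b->q1 q1-a->q2 q1-b->q1 q2-a->q3 q2-b->q1 q3-a->q4 q3-b->q1 q4-a->q0 q4-b->q1

Remember how much of `baaa` the current input suffix matches. State q0 means no match yet; q1 means the last symbol is `b`; q2 means the last 2 symbols are `ba`; q3 means the last 3 symbols are `baa`; q4 means the last 4 symbols are `baaa`. Only q4 accepts. On a mismatch, fall back to the longest proper suffix that is still a prefix of `baaa`.
        a   b  
>  q0   q0  q1 
   q1   q2  q1 
   q2   q3  q1 
   q3   q4  q1 
 * q4   q0  q1 
(> = start, * = accepting)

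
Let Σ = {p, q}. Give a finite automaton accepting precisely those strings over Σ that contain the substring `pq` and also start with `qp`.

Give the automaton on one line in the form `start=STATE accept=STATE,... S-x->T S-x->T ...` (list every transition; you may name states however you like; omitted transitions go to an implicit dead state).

start=A accept=G A-p->B A-q->C B-p->B B-q->D C-p->E C-q->F D-p->D D-q->D E-p->E E-q->G F-p->B F-q->F G-p->G G-q->G

Handle the two conditions separately and then intersect. One (3 states) tracks whether and how much of `pq` has been seen; the other (4 states) tracks whether the input so far still matches the prefix `qp`. Each combined state is a pair, one component from each; accept when both components accept.
A 7-state machine:
       p  q 
>  A   B  C 
   B   B  D 
   C   E  F 
   D   D  D 
   E   E  G 
   F   B  F 
 * G   G  G 
(> = start, * = accepting)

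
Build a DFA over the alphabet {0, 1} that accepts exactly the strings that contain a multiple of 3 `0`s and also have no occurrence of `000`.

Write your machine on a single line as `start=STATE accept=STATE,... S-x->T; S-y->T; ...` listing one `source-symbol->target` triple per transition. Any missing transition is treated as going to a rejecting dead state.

start=s0; accept=s0,s8,s9; s0-0->s1; s0-1->s0; s1-0->s2; s1-1->s3; s2-0->s4; s2-1->s5; s3-0->s6; s3-1->s3; s4-0->s7; s4-1->s4; s5-0->s8; s5-1->s5; s6-0->s9; s6-1->s5; s7-0->s10; s7-1->s7; s8-0->s11; s8-1->s0; s9-0->s7; s9-1->s0; s10-0->s4; s10-1->s10; s11-0->s10; s11-1->s3

Handle the two conditions separately and then intersect. The first has 3 states tracking the count of `0`s modulo 3; the second has 4 states tracking partial matches of the forbidden pattern `000`. A product state is a pair (one from each), accepting exactly when both do.
          0    1  
>* s0     s1   s0 
   s1     s2   s3 
   s2     s4   s5 
   s3     s6   s3 
   s4     s7   s4 
   s5     s8   s5 
   s6     s9   s5 
   s7    s10   s7 
 * s8    s11   s0 
 * s9     s7   s0 
   s10    s4  s10 
   s11   s10   s3 
(> = start, * = accepting)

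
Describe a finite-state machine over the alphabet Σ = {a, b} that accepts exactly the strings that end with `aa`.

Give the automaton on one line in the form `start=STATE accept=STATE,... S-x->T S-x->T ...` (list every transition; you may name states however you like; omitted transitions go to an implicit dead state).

start=S0 accept=S2 S0-a->S1 S0-b->S0 S1-a->S2 S1-b->S0 S2-a->S2 S2-b->S0

Let each state record the length of the longest suffix of the input read so far that is also a prefix of `aa`. S1 means the last symbol is `a`; S2 means the last 2 symbols are `aa`. Accept only at S2, where the string currently ends in `aa`.
A 3-state machine:
        a   b  
>  S0   S1  S0 
   S1   S2  S0 
 * S2   S2  S0 
(> = start, * = accepting)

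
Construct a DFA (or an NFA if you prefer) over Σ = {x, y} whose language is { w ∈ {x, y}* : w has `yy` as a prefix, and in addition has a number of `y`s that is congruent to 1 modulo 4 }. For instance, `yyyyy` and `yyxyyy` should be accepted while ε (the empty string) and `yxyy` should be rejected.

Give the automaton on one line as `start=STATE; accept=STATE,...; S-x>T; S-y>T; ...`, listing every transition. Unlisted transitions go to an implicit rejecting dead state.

start=q0; accept=q6; q0-x>q1; q0-y>q2; q1-x>q1; q1-y>q1; q2-x>q1; q2-y>q3; q3-x>q3; q3-y>q4; q4-x>q4; q4-y>q5; q5-x>q5; q5-y>q6; q6-x>q6; q6-y>q3

Handle the two conditions separately and then intersect. One (4 states) tracks whether the input so far still matches the prefix `yy`; the other (4 states) tracks the count of `y`s modulo 4. Each combined state is a pair, one component from each; accept when both components accept. Minimizing collapses redundant product states.
7 states suffice.
        x   y  
>  q0   q1  q2 
   q1   q1  q1 
   q2   q1  q3 
   q3   q3  q4 
   q4   q4  q5 
   q5   q5  q6 
 * q6   q6  q3 
(> = start, * = accepting)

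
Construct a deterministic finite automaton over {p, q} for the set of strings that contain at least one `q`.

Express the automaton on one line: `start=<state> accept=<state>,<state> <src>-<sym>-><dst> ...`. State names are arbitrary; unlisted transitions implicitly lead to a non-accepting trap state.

start=S0 accept=S1,S2 S0-p->S0 S0-q->S1 S1-p->S1 S1-q->S2 S2-p->S2 S2-q->S2

Count `q`s, saturating at 2: state S0 means no `q` yet, S1 means one `q` seen, S2 means more than one. Each `q` increments (capped at S2); other symbols loop. Accept from {S1, S2}.
        p   q  
>  S0   S0  S1 
 * S1   S1  S2 
 * S2   S2  S2 
(> = start, * = accepting)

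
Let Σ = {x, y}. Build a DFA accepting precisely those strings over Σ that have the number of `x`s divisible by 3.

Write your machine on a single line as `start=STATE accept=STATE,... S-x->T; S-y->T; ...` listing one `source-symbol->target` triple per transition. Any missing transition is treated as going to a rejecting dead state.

start=s0; accept=s0; s0-x->s1; s0-y->s0; s1-x->s2; s1-y->s1; s2-x->s0; s2-y->s2

The only thing that matters is how many `x`s have appeared, reduced mod 3. Use one state per residue: s0 for 0, …, s2 for 2. Reading `x` moves to the next residue; anything else stays put. s0 is accepting.
With 3 states:
        x   y  
>* s0   s1  s0 
   s1   s2  s1 
   s2   s0  s2 
(> = start, * = accepting)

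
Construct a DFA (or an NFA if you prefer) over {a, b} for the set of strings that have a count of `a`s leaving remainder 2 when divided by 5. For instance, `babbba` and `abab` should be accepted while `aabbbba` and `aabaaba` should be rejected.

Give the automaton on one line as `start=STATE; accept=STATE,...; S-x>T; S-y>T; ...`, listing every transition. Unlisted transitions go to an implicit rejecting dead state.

start=S0; accept=S2; S0-a>S1; S0-b>S0; S1-a>S2; S1-b>S1; S2-a>S3; S2-b>S2; S3-a>S4; S3-b>S3; S4-a>S0; S4-b>S4

The only thing that matters is how many `a`s have appeared, reduced mod 5. Use one state per residue: S0 for 0, …, S4 for 4. Reading `a` moves to the next residue; anything else stays put. S2 is accepting.
With 5 states:
        a   b  
>  S0   S1  S0 
   S1   S2  S1 
 * S2   S3  S2 
   S3   S4  S3 
   S4   S0  S4 
(> = start, * = accepting)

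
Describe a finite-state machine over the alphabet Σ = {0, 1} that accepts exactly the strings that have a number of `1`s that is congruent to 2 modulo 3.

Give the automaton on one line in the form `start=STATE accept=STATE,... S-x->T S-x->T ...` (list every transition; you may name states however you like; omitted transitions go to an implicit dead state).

The only thing that matters is how many `1`s have appeared, reduced mod 3. Use one state per residue: s0 for 0, …, s2 for 2. Reading `1` moves to the next residue; anything else stays put. s2 is accepting.
A 3-state machine:
        0   1  
>  s0   s0  s1 
   s1   s1  s2 
 * s2   s2  s0 
(> = start, * = accepting)

start=s0 accept=s2 s0-0->s0 s0-1->s1 s1-0->s1 s1-1->s2 s2-0->s2 s2-1->s0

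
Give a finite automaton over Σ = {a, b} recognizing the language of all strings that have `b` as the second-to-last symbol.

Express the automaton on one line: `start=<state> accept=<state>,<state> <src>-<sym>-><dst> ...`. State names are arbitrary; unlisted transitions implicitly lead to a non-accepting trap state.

start=S0 accept=S5,S6 S0-a->S1 S0-b->S2 S1-a->S3 S1-b->S4 S2-a->S5 S2-b->S6 S3-a->S3 S3-b->S4 S4-a->S5 S4-b->S6 S5-a->S3 S5-b->S4 S6-a->S5 S6-b->S6

A DFA must remember the last 2 symbols (since which symbol is second-to-last isn't known until the input ends). Use one state per possible window of the last ≤2 symbols; accept from those whose window starts with `b`.
With 7 states:
        a   b  
>  S0   S1  S2 
   S1   S3  S4 
   S2   S5  S6 
   S3   S3  S4 
   S4   S5  S6 
 * S5   S3  S4 
 * S6   S5  S6 
(> = start, * = accepting)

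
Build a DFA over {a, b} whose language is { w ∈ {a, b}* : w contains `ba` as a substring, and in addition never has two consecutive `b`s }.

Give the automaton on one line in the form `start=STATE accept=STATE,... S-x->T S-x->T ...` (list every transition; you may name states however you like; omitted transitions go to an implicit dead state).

Run two small machines in parallel and take their product. One (3 states) tracks whether and how much of `ba` has been seen; the other (3 states) tracks partial matches of the forbidden pattern `bb`. Each combined state is a pair, one component from each; accept when both components accept. Minimizing collapses redundant product states.
        a   b  
>  S0   S0  S1 
   S1   S2  S3 
 * S2   S2  S4 
   S3   S3  S3 
 * S4   S2  S3 
(> = start, * = accepting)

start=S0 accept=S2,S4 S0-a->S0 S0-b->S1 S1-a->S2 S1-b->S3 S2-a->S2 S2-b->S4 S3-a->S3 S3-b->S3 S4-a->S2 S4-b->S3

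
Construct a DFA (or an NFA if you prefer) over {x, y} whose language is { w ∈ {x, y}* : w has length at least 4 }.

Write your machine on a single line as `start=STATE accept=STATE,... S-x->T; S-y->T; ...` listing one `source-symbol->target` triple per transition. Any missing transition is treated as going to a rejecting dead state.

We only need to distinguish lengths 0, 1, …, 4, and '>4'. Chain q0 → q1 → q2 → q3 → q4 → q5 on every symbol, with q5 looping. Accepting states: {q4, q5}.
A 6-state machine:
        x   y  
>  q0   q1  q1 
   q1   q2  q2 
   q2   q3  q3 
   q3   q4  q4 
 * q4   q5  q5 
 * q5   q5  q5 
(> = start, * = accepting)

start=q0; accept=q4,q5; q0-x->q1; q0-y->q1; q1-x->q2; q1-y->q2; q2-x->q3; q2-y->q3; q3-x->q4; q3-y->q4; q4-x->q5; q4-y->q5; q5-x->q5; q5-y->q5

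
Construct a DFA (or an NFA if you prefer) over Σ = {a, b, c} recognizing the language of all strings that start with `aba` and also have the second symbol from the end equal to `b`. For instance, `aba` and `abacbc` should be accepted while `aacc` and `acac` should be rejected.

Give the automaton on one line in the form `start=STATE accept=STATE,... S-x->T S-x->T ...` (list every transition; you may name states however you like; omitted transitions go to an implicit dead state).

Handle the two conditions separately and then intersect. The first has 5 states tracking whether the input so far still matches the prefix `aba`; the second has 13 states tracking the last 2 symbols read. A product state is a pair (one from each), accepting exactly when both do.
With 23 states:
          a    b    c  
>  q0     q1   q2   q3 
   q1     q4   q5   q6 
   q2     q7   q8   q9 
   q3    q10  q11  q12 
   q4     q4  q13   q6 
   q5    q14   q8   q9 
   q6    q10  q11  q12 
   q7     q4  q13   q6 
   q8     q7   q8   q9 
   q9    q10  q11  q12 
   q10    q4  q13   q6 
   q11    q7   q8   q9 
   q12   q10  q11  q12 
   q13    q7   q8   q9 
 * q14   q15  q16  q17 
   q15   q15  q16  q17 
   q16   q14  q18  q19 
   q17   q20  q21  q22 
 * q18   q14  q18  q19 
 * q19   q20  q21  q22 
   q20   q15  q16  q17 
   q21   q14  q18  q19 
   q22   q20  q21  q22 
(> = start, * = accepting)

start=q0 accept=q14,q18,q19 q0-a->q1 q0-b->q2 q0-c->q3 q1-a->q4 q1-b->q5 q1-c->q6 q2-a->q7 q2-b->q8 q2-c->q9 q3-a->q10 q3-b->q11 q3-c->q12 q4-a->q4 q4-b->q13 q4-c->q6 q5-a->q14 q5-b->q8 q5-c->q9 q6-a->q10 q6-b->q11 q6-c->q12 q7-a->q4 q7-b->q13 q7-c->q6 q8-a->q7 q8-b->q8 q8-c->q9 q9-a->q10 q9-b->q11 q9-c->q12 q10-a->q4 q10-b->q13 q10-c->q6 q11-a->q7 q11-b->q8 q11-c->q9 q12-a->q10 q12-b->q11 q12-c->q12 q13-a->q7 q13-b->q8 q13-c->q9 q14-a->q15 q14-b->q16 q14-c->q17 q15-a->q15 q15-b->q16 q15-c->q17 q16-a->q14 q16-b->q18 q16-c->q19 q17-a->q20 q17-b->q21 q17-c->q22 q18-a->q14 q18-b->q18 q18-c->q19 q19-a->q20 q19-b->q21 q19-c->q22 q20-a->q15 q20-b->q16 q20-c->q17 q21-a->q14 q21-b->q18 q21-c->q19 q22-a->q20 q22-b->q21 q22-c->q22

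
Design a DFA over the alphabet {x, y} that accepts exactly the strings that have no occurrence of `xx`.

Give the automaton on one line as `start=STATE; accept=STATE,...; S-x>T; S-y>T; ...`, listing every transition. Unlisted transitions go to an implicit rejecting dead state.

Track partial matches of the forbidden pattern `xx`. State S2 is a dead state reached once `xx` has occurred; every other state accepts. S0 means no part of `xx` is currently matched.
3 states suffice.
        x   y  
>* S0   S1  S0 
 * S1   S2  S0 
   S2   S2  S2 
(> = start, * = accepting)

start=S0; accept=S0,S1; S0-x>S1; S0-y>S0; S1-x>S2; S1-y>S0; S2-x>S2; S2-y>S2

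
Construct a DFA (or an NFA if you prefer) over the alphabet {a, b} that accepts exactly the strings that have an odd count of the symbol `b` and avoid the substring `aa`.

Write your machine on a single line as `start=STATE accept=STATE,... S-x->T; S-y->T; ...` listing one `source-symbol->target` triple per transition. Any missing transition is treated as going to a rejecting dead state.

start=q0; accept=q2,q4; q0-a->q1; q0-b->q2; q1-a->q3; q1-b->q2; q2-a->q4; q2-b->q0; q3-a->q3; q3-b->q5; q4-a->q5; q4-b->q0; q5-a->q5; q5-b->q3

Run two small machines in parallel and take their product. One (2 states) tracks the count of `b`s modulo 2; the other (3 states) tracks partial matches of the forbidden pattern `aa`. Each combined state is a pair, one component from each; accept when both components accept.
With 6 states:
        a   b  
>  q0   q1  q2 
   q1   q3  q2 
 * q2   q4  q0 
   q3   q3  q5 
 * q4   q5  q0 
   q5   q5  q3 
(> = start, * = accepting)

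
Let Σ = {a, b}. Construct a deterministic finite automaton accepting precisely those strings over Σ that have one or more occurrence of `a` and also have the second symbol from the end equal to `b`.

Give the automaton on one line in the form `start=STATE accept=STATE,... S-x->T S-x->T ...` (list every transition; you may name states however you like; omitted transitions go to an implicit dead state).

start=S0 accept=S4,S5 S0-a->S1 S0-b->S2 S1-a->S1 S1-b->S3 S2-a->S4 S2-b->S2 S3-a->S4 S3-b->S5 S4-a->S1 S4-b->S3 S5-a->S4 S5-b->S5

Build one automaton per condition and run them in lockstep. One (3 states) tracks the count of `a`s, saturating at 2; the other (7 states) tracks the last 2 symbols read. Each combined state is a pair, one component from each; accept when both components accept. After merging equivalent states the machine shrinks.
A 6-state machine:
        a   b  
>  S0   S1  S2 
   S1   S1  S3 
   S2   S4  S2 
   S3   S4  S5 
 * S4   S1  S3 
 * S5   S4  S5 
(> = start, * = accepting)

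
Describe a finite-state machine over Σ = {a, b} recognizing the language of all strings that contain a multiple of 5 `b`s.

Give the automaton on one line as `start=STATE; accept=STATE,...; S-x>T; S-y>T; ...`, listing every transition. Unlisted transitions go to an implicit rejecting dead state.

start=S0; accept=S0; S0-a>S0; S0-b>S1; S1-a>S1; S1-b>S2; S2-a>S2; S2-b>S3; S3-a>S3; S3-b>S4; S4-a>S4; S4-b>S0

Keep the running count of `b`s modulo 5: each `b` advances along the cycle S0 → S1 → S2 → S3 → S4 → S0 while other symbols loop. Accept at S0.
        a   b  
>* S0   S0  S1 
   S1   S1  S2 
   S2   S2  S3 
   S3   S3  S4 
   S4   S4  S0 
(> = start, * = accepting)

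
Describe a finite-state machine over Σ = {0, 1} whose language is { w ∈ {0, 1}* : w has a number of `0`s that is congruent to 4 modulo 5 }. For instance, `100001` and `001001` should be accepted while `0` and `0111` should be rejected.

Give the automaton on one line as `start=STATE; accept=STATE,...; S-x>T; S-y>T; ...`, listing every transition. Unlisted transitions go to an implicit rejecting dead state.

start=S0; accept=S4; S0-0>S1; S0-1>S0; S1-0>S2; S1-1>S1; S2-0>S3; S2-1>S2; S3-0>S4; S3-1>S3; S4-0>S0; S4-1>S4

The only thing that matters is how many `0`s have appeared, reduced mod 5. Use one state per residue: S0 for 0, …, S4 for 4. Reading `0` moves to the next residue; anything else stays put. S4 is accepting.
A 5-state machine:
        0   1  
>  S0   S1  S0 
   S1   S2  S1 
   S2   S3  S2 
   S3   S4  S3 
 * S4   S0  S4 
(> = start, * = accepting)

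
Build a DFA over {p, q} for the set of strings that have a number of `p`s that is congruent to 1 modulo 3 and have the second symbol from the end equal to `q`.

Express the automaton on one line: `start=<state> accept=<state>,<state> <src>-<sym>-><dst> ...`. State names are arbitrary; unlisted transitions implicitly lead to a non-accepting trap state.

Build one automaton per condition and run them in lockstep. The first has 3 states tracking the count of `p`s modulo 3; the second has 7 states tracking the last 2 symbols read. A product state is a pair (one from each), accepting exactly when both do. Minimizing collapses redundant product states.
       p  q 
>  A   B  C 
   B   D  E 
   C   F  C 
   D   A  D 
   E   D  G 
 * F   D  E 
 * G   D  G 
(> = start, * = accepting)

start=A accept=F,G A-p->B A-q->C B-p->D B-q->E C-p->F C-q->C D-p->A D-q->D E-p->D E-q->G F-p->D F-q->E G-p->D G-q->G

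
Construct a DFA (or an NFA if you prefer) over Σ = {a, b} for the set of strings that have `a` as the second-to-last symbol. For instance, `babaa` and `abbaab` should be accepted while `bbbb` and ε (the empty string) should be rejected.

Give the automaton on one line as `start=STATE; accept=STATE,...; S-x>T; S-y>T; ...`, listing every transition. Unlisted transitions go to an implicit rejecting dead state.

Because acceptance depends on a position counted from the end, the machine has to buffer the most recent 2 symbols. Make each state the string of the last up-to-2 symbols read; on input `x` shift the window left and append `x`. Accept when the buffered window has length 2 and begins with `a`.
With 7 states:
        a   b  
>  s0   s1  s2 
   s1   s3  s4 
   s2   s5  s6 
 * s3   s3  s4 
 * s4   s5  s6 
   s5   s3  s4 
   s6   s5  s6 
(> = start, * = accepting)

start=s0; accept=s3,s4; s0-a>s1; s0-b>s2; s1-a>s3; s1-b>s4; s2-a>s5; s2-b>s6; s3-a>s3; s3-b>s4; s4-a>s5; s4-b>s6; s5-a>s3; s5-b>s4; s6-a>s5; s6-b>s6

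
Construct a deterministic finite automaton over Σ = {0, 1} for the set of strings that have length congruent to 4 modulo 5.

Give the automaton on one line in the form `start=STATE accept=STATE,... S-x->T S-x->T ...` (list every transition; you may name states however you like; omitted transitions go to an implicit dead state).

start=q0 accept=q4 q0-0->q1 q0-1->q1 q1-0->q2 q1-1->q2 q2-0->q3 q2-1->q3 q3-0->q4 q3-1->q4 q4-0->q0 q4-1->q0

Count input length modulo 5: every symbol advances one step around the cycle q0 → q1 → q2 → q3 → q4 → q0. Accept at q4.
A 5-state machine:
        0   1  
>  q0   q1  q1 
   q1   q2  q2 
   q2   q3  q3 
   q3   q4  q4 
 * q4   q0  q0 
(> = start, * = accepting)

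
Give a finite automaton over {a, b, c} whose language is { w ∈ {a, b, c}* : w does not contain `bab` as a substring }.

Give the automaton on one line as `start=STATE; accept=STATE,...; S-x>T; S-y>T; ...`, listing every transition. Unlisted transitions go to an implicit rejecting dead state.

start=S0; accept=S0,S1,S2; S0-a>S0; S0-b>S1; S0-c>S0; S1-a>S2; S1-b>S1; S1-c>S0; S2-a>S0; S2-b>S3; S2-c>S0; S3-a>S3; S3-b>S3; S3-c>S3

Track partial matches of the forbidden pattern `bab`. State S3 is a dead state reached once `bab` has occurred; every other state accepts. S0 means no part of `bab` is currently matched.
With 4 states:
        a   b   c  
>* S0   S0  S1  S0 
 * S1   S2  S1  S0 
 * S2   S0  S3  S0 
   S3   S3  S3  S3 
(> = start, * = accepting)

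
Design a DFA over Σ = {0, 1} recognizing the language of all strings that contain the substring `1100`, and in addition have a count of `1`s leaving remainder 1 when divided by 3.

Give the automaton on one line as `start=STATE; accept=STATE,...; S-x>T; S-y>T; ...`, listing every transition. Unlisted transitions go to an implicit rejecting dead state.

Handle the two conditions separately and then intersect. One (5 states) tracks whether and how much of `1100` has been seen; the other (3 states) tracks the count of `1`s modulo 3. Each combined state is a pair, one component from each; accept when both components accept.
15 states suffice.
          0    1  
>  S0     S0   S1 
   S1     S2   S3 
   S2     S2   S4 
   S3     S5   S6 
   S4     S7   S6 
   S5     S8   S9 
   S6    S10  S11 
   S7     S7   S9 
   S8     S8  S12 
   S9     S0  S11 
   S10   S12   S1 
   S11   S13   S3 
   S12   S12  S14 
   S13   S14   S4 
 * S14   S14   S8 
(> = start, * = accepting)

start=S0; accept=S14; S0-0>S0; S0-1>S1; S1-0>S2; S1-1>S3; S2-0>S2; S2-1>S4; S3-0>S5; S3-1>S6; S4-0>S7; S4-1>S6; S5-0>S8; S5-1>S9; S6-0>S10; S6-1>S11; S7-0>S7; S7-1>S9; S8-0>S8; S8-1>S12; S9-0>S0; S9-1>S11; S10-0>S12; S10-1>S1; S11-0>S13; S11-1>S3; S12-0>S12; S12-1>S14; S13-0>S14; S13-1>S4; S14-0>S14; S14-1>S8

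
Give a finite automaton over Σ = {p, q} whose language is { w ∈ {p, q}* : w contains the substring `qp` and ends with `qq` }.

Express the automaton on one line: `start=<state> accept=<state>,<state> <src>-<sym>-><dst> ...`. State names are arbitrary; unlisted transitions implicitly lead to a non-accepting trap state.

start=S0 accept=S5 S0-p->S0 S0-q->S1 S1-p->S2 S1-q->S3 S2-p->S2 S2-q->S4 S3-p->S2 S3-q->S3 S4-p->S2 S4-q->S5 S5-p->S2 S5-q->S5

Run two small machines in parallel and take their product. One (3 states) tracks whether and how much of `qp` has been seen; the other (3 states) tracks how much of the suffix `qq` has currently been matched. Each combined state is a pair, one component from each; accept when both components accept.
        p   q  
>  S0   S0  S1 
   S1   S2  S3 
   S2   S2  S4 
   S3   S2  S3 
   S4   S2  S5 
 * S5   S2  S5 
(> = start, * = accepting)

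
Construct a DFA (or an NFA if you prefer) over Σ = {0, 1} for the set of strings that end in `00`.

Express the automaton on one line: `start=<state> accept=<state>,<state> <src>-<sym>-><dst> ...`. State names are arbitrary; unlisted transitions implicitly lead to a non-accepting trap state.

Remember how much of `00` the current input suffix matches. State q0 means no match yet; q1 means the last symbol is `0`; q2 means the last 2 symbols are `00`. Only q2 accepts. On a mismatch, fall back to the longest proper suffix that is still a prefix of `00`.
A 3-state machine:
        0   1  
>  q0   q1  q0 
   q1   q2  q0 
 * q2   q2  q0 
(> = start, * = accepting)

start=q0 accept=q2 q0-0->q1 q0-1->q0 q1-0->q2 q1-1->q0 q2-0->q2 q2-1->q0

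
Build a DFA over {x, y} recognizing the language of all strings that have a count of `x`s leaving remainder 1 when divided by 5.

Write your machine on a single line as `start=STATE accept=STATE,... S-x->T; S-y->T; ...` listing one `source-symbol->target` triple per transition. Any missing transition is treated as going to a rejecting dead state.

Keep the running count of `x`s modulo 5: each `x` advances along the cycle q0 → q1 → q2 → q3 → q4 → q0 while other symbols loop. Accept at q1.
With 5 states:
        x   y  
>  q0   q1  q0 
 * q1   q2  q1 
   q2   q3  q2 
   q3   q4  q3 
   q4   q0  q4 
(> = start, * = accepting)

start=q0; accept=q1; q0-x->q1; q0-y->q0; q1-x->q2; q1-y->q1; q2-x->q3; q2-y->q2; q3-x->q4; q3-y->q3; q4-x->q0; q4-y->q4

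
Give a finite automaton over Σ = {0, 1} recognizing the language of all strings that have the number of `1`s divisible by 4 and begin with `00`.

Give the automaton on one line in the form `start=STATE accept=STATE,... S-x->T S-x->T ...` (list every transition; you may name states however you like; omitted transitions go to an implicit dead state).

start=S0 accept=S3 S0-0->S1 S0-1->S2 S1-0->S3 S1-1->S2 S2-0->S2 S2-1->S4 S3-0->S3 S3-1->S5 S4-0->S4 S4-1->S6 S5-0->S5 S5-1->S7 S6-0->S6 S6-1->S8 S7-0->S7 S7-1->S9 S8-0->S8 S8-1->S2 S9-0->S9 S9-1->S3

Handle the two conditions separately and then intersect. One (4 states) tracks the count of `1`s modulo 4; the other (4 states) tracks whether the input so far still matches the prefix `00`. Each combined state is a pair, one component from each; accept when both components accept.
A 10-state machine:
        0   1  
>  S0   S1  S2 
   S1   S3  S2 
   S2   S2  S4 
 * S3   S3  S5 
   S4   S4  S6 
   S5   S5  S7 
   S6   S6  S8 
   S7   S7  S9 
   S8   S8  S2 
   S9   S9  S3 
(> = start, * = accepting)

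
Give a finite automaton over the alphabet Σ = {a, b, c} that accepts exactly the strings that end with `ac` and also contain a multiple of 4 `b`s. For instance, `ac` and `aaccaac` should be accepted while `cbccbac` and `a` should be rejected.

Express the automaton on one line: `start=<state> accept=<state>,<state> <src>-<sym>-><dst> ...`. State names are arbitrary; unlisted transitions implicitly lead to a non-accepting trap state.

Handle the two conditions separately and then intersect. The first has 3 states tracking how much of the suffix `ac` has currently been matched; the second has 4 states tracking the count of `b`s modulo 4. A product state is a pair (one from each), accepting exactly when both do. After merging equivalent states the machine shrinks.
6 states suffice.
        a   b   c  
>  q0   q1  q2  q0 
   q1   q1  q2  q3 
   q2   q2  q4  q2 
 * q3   q1  q2  q0 
   q4   q4  q5  q4 
   q5   q5  q0  q5 
(> = start, * = accepting)

start=q0 accept=q3 q0-a->q1 q0-b->q2 q0-c->q0 q1-a->q1 q1-b->q2 q1-c->q3 q2-a->q2 q2-b->q4 q2-c->q2 q3-a->q1 q3-b->q2 q3-c->q0 q4-a->q4 q4-b->q5 q4-c->q4 q5-a->q5 q5-b->q0 q5-c->q5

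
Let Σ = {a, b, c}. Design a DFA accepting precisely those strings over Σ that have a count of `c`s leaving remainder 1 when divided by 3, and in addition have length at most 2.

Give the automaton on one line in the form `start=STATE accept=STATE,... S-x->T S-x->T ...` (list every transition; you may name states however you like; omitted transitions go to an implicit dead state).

Run two small machines in parallel and take their product. One (3 states) tracks the count of `c`s modulo 3; the other (4 states) tracks the input length, saturating at 3. Each combined state is a pair, one component from each; accept when both components accept. After merging equivalent states the machine shrinks.
A 5-state machine:
        a   b   c  
>  S0   S1  S1  S2 
   S1   S3  S3  S4 
 * S2   S4  S4  S3 
   S3   S3  S3  S3 
 * S4   S3  S3  S3 
(> = start, * = accepting)

start=S0 accept=S2,S4 S0-a->S1 S0-b->S1 S0-c->S2 S1-a->S3 S1-b->S3 S1-c->S4 S2-a->S4 S2-b->S4 S2-c->S3 S3-a->S3 S3-b->S3 S3-c->S3 S4-a->S3 S4-b->S3 S4-c->S3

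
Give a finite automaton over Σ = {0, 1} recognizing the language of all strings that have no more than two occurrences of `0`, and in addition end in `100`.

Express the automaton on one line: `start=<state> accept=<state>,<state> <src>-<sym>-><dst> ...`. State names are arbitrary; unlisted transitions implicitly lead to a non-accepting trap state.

start=s0 accept=s9 s0-0->s1 s0-1->s2 s1-0->s3 s1-1->s4 s2-0->s5 s2-1->s2 s3-0->s6 s3-1->s7 s4-0->s8 s4-1->s4 s5-0->s9 s5-1->s4 s6-0->s6 s6-1->s10 s7-0->s11 s7-1->s7 s8-0->s12 s8-1->s7 s9-0->s6 s9-1->s7 s10-0->s11 s10-1->s10 s11-0->s12 s11-1->s10 s12-0->s6 s12-1->s10

Handle the two conditions separately and then intersect. One (4 states) tracks the count of `0`s, saturating at 3; the other (4 states) tracks how much of the suffix `100` has currently been matched. Each combined state is a pair, one component from each; accept when both components accept.
          0    1  
>  s0     s1   s2 
   s1     s3   s4 
   s2     s5   s2 
   s3     s6   s7 
   s4     s8   s4 
   s5     s9   s4 
   s6     s6  s10 
   s7    s11   s7 
   s8    s12   s7 
 * s9     s6   s7 
   s10   s11  s10 
   s11   s12  s10 
   s12    s6  s10 
(> = start, * = accepting)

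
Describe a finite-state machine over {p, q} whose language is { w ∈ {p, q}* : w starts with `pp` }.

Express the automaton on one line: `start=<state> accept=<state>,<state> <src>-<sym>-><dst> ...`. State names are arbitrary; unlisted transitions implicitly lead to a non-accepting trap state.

start=A accept=C A-p->B A-q->D B-p->C B-q->D C-p->C C-q->C D-p->D D-q->D

Check the first 2 symbols one by one: A through B record how many have matched `pp` so far; any wrong symbol goes to the dead state D. After all 2 match we enter the accepting sink C.
4 states suffice.
       p  q 
>  A   B  D 
   B   C  D 
 * C   C  C 
   D   D  D 
(> = start, * = accepting)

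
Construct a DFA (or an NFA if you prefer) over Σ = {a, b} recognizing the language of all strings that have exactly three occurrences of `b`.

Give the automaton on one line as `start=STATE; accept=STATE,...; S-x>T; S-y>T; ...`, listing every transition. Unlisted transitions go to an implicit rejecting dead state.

Only the number of `b`s matters, and only up to 4. Make a chain q0 → q1 → q2 → q3 → q4 advanced by each `b` (with q4 absorbing); every other symbol self-loops. The accepting set is {q3}.
        a   b  
>  q0   q0  q1 
   q1   q1  q2 
   q2   q2  q3 
 * q3   q3  q4 
   q4   q4  q4 
(> = start, * = accepting)

start=q0; accept=q3; q0-a>q0; q0-b>q1; q1-a>q1; q1-b>q2; q2-a>q2; q2-b>q3; q3-a>q3; q3-b>q4; q4-a>q4; q4-b>q4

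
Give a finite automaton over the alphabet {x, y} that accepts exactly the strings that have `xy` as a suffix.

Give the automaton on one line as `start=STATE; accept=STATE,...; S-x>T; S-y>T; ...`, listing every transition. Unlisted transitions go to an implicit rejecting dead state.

Remember how much of `xy` the current input suffix matches. State q0 means no match yet; q1 means the last symbol is `x`; q2 means the last 2 symbols are `xy`. Only q2 accepts. On a mismatch, fall back to the longest proper suffix that is still a prefix of `xy`.
A 3-state machine:
        x   y  
>  q0   q1  q0 
   q1   q1  q2 
 * q2   q1  q0 
(> = start, * = accepting)

start=q0; accept=q2; q0-x>q1; q0-y>q0; q1-x>q1; q1-y>q2; q2-x>q1; q2-y>q0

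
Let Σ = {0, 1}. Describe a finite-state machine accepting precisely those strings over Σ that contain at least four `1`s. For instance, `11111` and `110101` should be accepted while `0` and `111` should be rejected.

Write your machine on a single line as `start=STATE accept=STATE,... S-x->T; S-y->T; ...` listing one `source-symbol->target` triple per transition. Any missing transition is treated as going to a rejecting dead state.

start=q0; accept=q4,q5; q0-0->q0; q0-1->q1; q1-0->q1; q1-1->q2; q2-0->q2; q2-1->q3; q3-0->q3; q3-1->q4; q4-0->q4; q4-1->q5; q5-0->q5; q5-1->q5

Count `1`s, saturating at 5: states q0 through q4 mean 0 through 4 `1`s seen; q5 means more than 4. Each `1` increments (capped at q5); other symbols loop. Accept from {q4, q5}.
        0   1  
>  q0   q0  q1 
   q1   q1  q2 
   q2   q2  q3 
   q3   q3  q4 
 * q4   q4  q5 
 * q5   q5  q5 
(> = start, * = accepting)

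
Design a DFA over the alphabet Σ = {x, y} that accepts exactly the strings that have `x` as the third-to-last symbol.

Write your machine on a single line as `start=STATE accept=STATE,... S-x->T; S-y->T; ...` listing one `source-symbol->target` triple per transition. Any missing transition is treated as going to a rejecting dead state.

start=A; accept=H,I,J,K; A-x->B; A-y->C; B-x->D; B-y->E; C-x->F; C-y->G; D-x->H; D-y->I; E-x->J; E-y->K; F-x->L; F-y->M; G-x->N; G-y->O; H-x->H; H-y->I; I-x->J; I-y->K; J-x->L; J-y->M; K-x->N; K-y->O; L-x->H; L-y->I; M-x->J; M-y->K; N-x->L; N-y->M; O-x->N; O-y->O

Because acceptance depends on a position counted from the end, the machine has to buffer the most recent 3 symbols. Make each state the string of the last up-to-3 symbols read; on input `x` shift the window left and append `x`. Accept when the buffered window has length 3 and begins with `x`.
15 states suffice.
       x  y 
>  A   B  C 
   B   D  E 
   C   F  G 
   D   H  I 
   E   J  K 
   F   L  M 
   G   N  O 
 * H   H  I 
 * I   J  K 
 * J   L  M 
 * K   N  O 
   L   H  I 
   M   J  K 
   N   L  M 
   O   N  O 
(> = start, * = accepting)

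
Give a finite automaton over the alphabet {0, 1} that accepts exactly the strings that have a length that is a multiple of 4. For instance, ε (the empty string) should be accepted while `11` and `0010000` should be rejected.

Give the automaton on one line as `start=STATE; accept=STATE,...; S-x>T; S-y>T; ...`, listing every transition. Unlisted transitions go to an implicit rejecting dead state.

start=q0; accept=q0; q0-0>q1; q0-1>q1; q1-0>q2; q1-1>q2; q2-0>q3; q2-1>q3; q3-0>q0; q3-1>q0

Count input length modulo 4: every symbol advances one step around the cycle q0 → q1 → q2 → q3 → q0. Accept at q0.
With 4 states:
        0   1  
>* q0   q1  q1 
   q1   q2  q2 
   q2   q3  q3 
   q3   q0  q0 
(> = start, * = accepting)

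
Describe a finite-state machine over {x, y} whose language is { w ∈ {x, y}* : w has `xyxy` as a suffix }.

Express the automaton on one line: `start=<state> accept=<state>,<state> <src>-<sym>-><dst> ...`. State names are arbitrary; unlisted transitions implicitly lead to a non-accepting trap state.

Let each state record the length of the longest suffix of the input read so far that is also a prefix of `xyxy`. B means the last symbol is `x`; C means the last 2 symbols are `xy`; D means the last 3 symbols are `xyx`; E means the last 4 symbols are `xyxy`. Accept only at E, where the string currently ends in `xyxy`.
With 5 states:
       x  y 
>  A   B  A 
   B   B  C 
   C   D  A 
   D   B  E 
 * E   D  A 
(> = start, * = accepting)

start=A accept=E A-x->B A-y->A B-x->B B-y->C C-x->D C-y->A D-x->B D-y->E E-x->D E-y->A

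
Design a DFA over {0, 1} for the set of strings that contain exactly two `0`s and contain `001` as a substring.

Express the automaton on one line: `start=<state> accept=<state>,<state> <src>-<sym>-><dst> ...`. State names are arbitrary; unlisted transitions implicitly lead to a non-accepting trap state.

start=q0 accept=q5 q0-0->q1 q0-1->q0 q1-0->q2 q1-1->q3 q2-0->q4 q2-1->q5 q3-0->q6 q3-1->q3 q4-0->q4 q4-1->q7 q5-0->q7 q5-1->q5 q6-0->q4 q6-1->q8 q7-0->q7 q7-1->q7 q8-0->q9 q8-1->q8 q9-0->q4 q9-1->q10 q10-0->q9 q10-1->q10

Handle the two conditions separately and then intersect. The first has 4 states tracking the count of `0`s, saturating at 3; the second has 4 states tracking whether and how much of `001` has been seen. A product state is a pair (one from each), accepting exactly when both do.
An 11-state machine:
          0    1  
>  q0     q1   q0 
   q1     q2   q3 
   q2     q4   q5 
   q3     q6   q3 
   q4     q4   q7 
 * q5     q7   q5 
   q6     q4   q8 
   q7     q7   q7 
   q8     q9   q8 
   q9     q4  q10 
   q10    q9  q10 
(> = start, * = accepting)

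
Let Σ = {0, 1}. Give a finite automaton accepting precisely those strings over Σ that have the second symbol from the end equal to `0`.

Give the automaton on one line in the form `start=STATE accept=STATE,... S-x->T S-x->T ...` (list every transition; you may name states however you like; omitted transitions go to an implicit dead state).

A DFA must remember the last 2 symbols (since which symbol is second-to-last isn't known until the input ends). Use one state per possible window of the last ≤2 symbols; accept from those whose window starts with `0`.
With 7 states:
        0   1  
>  q0   q1  q2 
   q1   q3  q4 
   q2   q5  q6 
 * q3   q3  q4 
 * q4   q5  q6 
   q5   q3  q4 
   q6   q5  q6 
(> = start, * = accepting)

start=q0 accept=q3,q4 q0-0->q1 q0-1->q2 q1-0->q3 q1-1->q4 q2-0->q5 q2-1->q6 q3-0->q3 q3-1->q4 q4-0->q5 q4-1->q6 q5-0->q3 q5-1->q4 q6-0->q5 q6-1->q6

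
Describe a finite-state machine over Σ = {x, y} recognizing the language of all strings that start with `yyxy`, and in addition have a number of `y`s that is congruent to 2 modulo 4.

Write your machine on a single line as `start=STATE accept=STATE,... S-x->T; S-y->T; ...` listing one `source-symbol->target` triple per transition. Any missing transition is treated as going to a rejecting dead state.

start=q0; accept=q8; q0-x->q1; q0-y->q2; q1-x->q1; q1-y->q1; q2-x->q1; q2-y->q3; q3-x->q4; q3-y->q1; q4-x->q1; q4-y->q5; q5-x->q5; q5-y->q6; q6-x->q6; q6-y->q7; q7-x->q7; q7-y->q8; q8-x->q8; q8-y->q5

Run two small machines in parallel and take their product. The first has 6 states tracking whether the input so far still matches the prefix `yyxy`; the second has 4 states tracking the count of `y`s modulo 4. A product state is a pair (one from each), accepting exactly when both do. Minimizing collapses redundant product states.
With 9 states:
        x   y  
>  q0   q1  q2 
   q1   q1  q1 
   q2   q1  q3 
   q3   q4  q1 
   q4   q1  q5 
   q5   q5  q6 
   q6   q6  q7 
   q7   q7  q8 
 * q8   q8  q5 
(> = start, * = accepting)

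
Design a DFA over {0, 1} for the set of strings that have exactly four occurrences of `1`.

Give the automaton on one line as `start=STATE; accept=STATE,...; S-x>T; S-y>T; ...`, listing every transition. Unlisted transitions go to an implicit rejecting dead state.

Count `1`s, saturating at 5: states q0 through q4 mean 0 through 4 `1`s seen; q5 means more than 4. Each `1` increments (capped at q5); other symbols loop. Accept from {q4}.
A 6-state machine:
        0   1  
>  q0   q0  q1 
   q1   q1  q2 
   q2   q2  q3 
   q3   q3  q4 
 * q4   q4  q5 
   q5   q5  q5 
(> = start, * = accepting)

start=q0; accept=q4; q0-0>q0; q0-1>q1; q1-0>q1; q1-1>q2; q2-0>q2; q2-1>q3; q3-0>q3; q3-1>q4; q4-0>q4; q4-1>q5; q5-0>q5; q5-1>q5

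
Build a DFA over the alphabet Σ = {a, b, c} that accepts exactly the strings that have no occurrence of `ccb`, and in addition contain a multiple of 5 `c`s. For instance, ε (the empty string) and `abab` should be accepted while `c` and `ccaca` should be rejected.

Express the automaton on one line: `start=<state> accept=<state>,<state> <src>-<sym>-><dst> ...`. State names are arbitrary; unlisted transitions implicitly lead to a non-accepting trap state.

Handle the two conditions separately and then intersect. The first has 4 states tracking partial matches of the forbidden pattern `ccb`; the second has 5 states tracking the count of `c`s modulo 5. A product state is a pair (one from each), accepting exactly when both do.
With 20 states:
          a    b    c  
>* q0     q0   q0   q1 
   q1     q2   q2   q3 
   q2     q2   q2   q4 
   q3     q5   q6   q7 
   q4     q5   q5   q7 
   q5     q5   q5   q8 
   q6     q6   q6   q9 
   q7    q10   q9  q11 
   q8    q10  q10  q11 
   q9     q9   q9  q12 
   q10   q10  q10  q13 
   q11   q14  q12  q15 
   q12   q12  q12  q16 
   q13   q14  q14  q15 
   q14   q14  q14  q17 
 * q15    q0  q16  q18 
   q16   q16  q16  q19 
 * q17    q0   q0  q18 
   q18    q2  q19   q3 
   q19   q19  q19   q6 
(> = start, * = accepting)

start=q0 accept=q0,q15,q17 q0-a->q0 q0-b->q0 q0-c->q1 q1-a->q2 q1-b->q2 q1-c->q3 q2-a->q2 q2-b->q2 q2-c->q4 q3-a->q5 q3-b->q6 q3-c->q7 q4-a->q5 q4-b->q5 q4-c->q7 q5-a->q5 q5-b->q5 q5-c->q8 q6-a->q6 q6-b->q6 q6-c->q9 q7-a->q10 q7-b->q9 q7-c->q11 q8-a->q10 q8-b->q10 q8-c->q11 q9-a->q9 q9-b->q9 q9-c->q12 q10-a->q10 q10-b->q10 q10-c->q13 q11-a->q14 q11-b->q12 q11-c->q15 q12-a->q12 q12-b->q12 q12-c->q16 q13-a->q14 q13-b->q14 q13-c->q15 q14-a->q14 q14-b->q14 q14-c->q17 q15-a->q0 q15-b->q16 q15-c->q18 q16-a->q16 q16-b->q16 q16-c->q19 q17-a->q0 q17-b->q0 q17-c->q18 q18-a->q2 q18-b->q19 q18-c->q3 q19-a->q19 q19-b->q19 q19-c->q6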